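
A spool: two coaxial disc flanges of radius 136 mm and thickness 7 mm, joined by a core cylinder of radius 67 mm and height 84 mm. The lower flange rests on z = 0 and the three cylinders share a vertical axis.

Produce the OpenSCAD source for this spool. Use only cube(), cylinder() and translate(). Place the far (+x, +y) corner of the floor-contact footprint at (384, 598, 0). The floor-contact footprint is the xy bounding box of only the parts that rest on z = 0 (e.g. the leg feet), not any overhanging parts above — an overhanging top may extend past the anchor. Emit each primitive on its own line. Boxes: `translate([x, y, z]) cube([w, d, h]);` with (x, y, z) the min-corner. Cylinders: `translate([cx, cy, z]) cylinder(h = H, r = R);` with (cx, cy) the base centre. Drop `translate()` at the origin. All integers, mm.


translate([248, 462, 0]) cylinder(h = 7, r = 136);
translate([248, 462, 7]) cylinder(h = 84, r = 67);
translate([248, 462, 91]) cylinder(h = 7, r = 136);


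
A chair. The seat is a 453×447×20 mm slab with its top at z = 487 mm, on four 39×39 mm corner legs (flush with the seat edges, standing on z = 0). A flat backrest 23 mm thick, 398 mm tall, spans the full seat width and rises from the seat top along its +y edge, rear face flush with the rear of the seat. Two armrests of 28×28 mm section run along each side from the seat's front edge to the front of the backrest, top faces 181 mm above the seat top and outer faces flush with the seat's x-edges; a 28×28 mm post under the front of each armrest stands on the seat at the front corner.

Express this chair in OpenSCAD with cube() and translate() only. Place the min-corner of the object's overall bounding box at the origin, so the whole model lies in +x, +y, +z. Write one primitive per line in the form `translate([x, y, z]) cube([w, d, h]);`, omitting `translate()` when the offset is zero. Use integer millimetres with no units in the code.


translate([0, 0, 467]) cube([453, 447, 20]);
cube([39, 39, 467]);
translate([414, 0, 0]) cube([39, 39, 467]);
translate([0, 408, 0]) cube([39, 39, 467]);
translate([414, 408, 0]) cube([39, 39, 467]);
translate([0, 424, 487]) cube([453, 23, 398]);
translate([0, 0, 640]) cube([28, 424, 28]);
translate([425, 0, 640]) cube([28, 424, 28]);
translate([0, 0, 487]) cube([28, 28, 153]);
translate([425, 0, 487]) cube([28, 28, 153]);


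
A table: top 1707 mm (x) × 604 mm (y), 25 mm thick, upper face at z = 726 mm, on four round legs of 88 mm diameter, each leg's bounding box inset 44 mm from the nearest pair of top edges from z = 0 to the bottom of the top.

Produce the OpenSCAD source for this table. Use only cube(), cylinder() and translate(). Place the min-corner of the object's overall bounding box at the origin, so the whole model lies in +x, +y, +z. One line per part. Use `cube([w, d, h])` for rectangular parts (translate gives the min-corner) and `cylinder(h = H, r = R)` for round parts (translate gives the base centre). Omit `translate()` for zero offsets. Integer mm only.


translate([0, 0, 701]) cube([1707, 604, 25]);
translate([88, 88, 0]) cylinder(h = 701, r = 44);
translate([1619, 88, 0]) cylinder(h = 701, r = 44);
translate([88, 516, 0]) cylinder(h = 701, r = 44);
translate([1619, 516, 0]) cylinder(h = 701, r = 44);


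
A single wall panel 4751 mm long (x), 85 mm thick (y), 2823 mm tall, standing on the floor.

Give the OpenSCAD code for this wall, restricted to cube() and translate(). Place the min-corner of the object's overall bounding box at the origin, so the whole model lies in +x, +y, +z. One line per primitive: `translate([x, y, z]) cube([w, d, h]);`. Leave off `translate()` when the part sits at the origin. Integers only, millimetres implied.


cube([4751, 85, 2823]);


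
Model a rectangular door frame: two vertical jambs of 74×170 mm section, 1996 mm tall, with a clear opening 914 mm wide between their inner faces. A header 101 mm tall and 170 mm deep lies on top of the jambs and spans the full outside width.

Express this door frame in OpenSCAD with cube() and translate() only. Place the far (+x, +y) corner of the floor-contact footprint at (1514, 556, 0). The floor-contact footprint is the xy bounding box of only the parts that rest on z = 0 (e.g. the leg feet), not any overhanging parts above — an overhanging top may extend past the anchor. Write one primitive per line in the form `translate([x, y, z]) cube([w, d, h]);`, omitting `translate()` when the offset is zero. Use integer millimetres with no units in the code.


translate([452, 386, 0]) cube([74, 170, 1996]);
translate([1440, 386, 0]) cube([74, 170, 1996]);
translate([452, 386, 1996]) cube([1062, 170, 101]);


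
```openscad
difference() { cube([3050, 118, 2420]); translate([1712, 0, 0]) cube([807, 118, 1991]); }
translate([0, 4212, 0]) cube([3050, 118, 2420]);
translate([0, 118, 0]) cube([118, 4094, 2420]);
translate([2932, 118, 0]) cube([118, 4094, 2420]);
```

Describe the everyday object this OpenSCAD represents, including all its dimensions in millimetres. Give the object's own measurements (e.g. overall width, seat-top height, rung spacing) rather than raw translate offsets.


A single room: four walls, each 2420 mm tall and 118 mm thick, enclosing an outside footprint 3050×4330 mm (x × y), no floor or roof. The front and back walls (−y and +y sides) run the full x-width; the side walls fit between their inner faces. A door opening 807 mm wide and 1991 mm tall is cut through the front wall from the floor up, its −x edge 1712 mm from the wall's −x end.


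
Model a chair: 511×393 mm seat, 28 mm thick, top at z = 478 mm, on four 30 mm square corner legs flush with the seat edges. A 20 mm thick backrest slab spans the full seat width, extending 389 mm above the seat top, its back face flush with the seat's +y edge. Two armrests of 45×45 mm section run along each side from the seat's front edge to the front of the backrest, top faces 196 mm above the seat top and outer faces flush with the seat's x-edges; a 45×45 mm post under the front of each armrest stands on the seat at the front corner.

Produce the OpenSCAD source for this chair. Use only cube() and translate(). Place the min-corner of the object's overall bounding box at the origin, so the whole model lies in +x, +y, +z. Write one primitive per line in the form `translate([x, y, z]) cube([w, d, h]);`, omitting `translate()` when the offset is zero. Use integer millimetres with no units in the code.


translate([0, 0, 450]) cube([511, 393, 28]);
cube([30, 30, 450]);
translate([481, 0, 0]) cube([30, 30, 450]);
translate([0, 363, 0]) cube([30, 30, 450]);
translate([481, 363, 0]) cube([30, 30, 450]);
translate([0, 373, 478]) cube([511, 20, 389]);
translate([0, 0, 629]) cube([45, 373, 45]);
translate([466, 0, 629]) cube([45, 373, 45]);
translate([0, 0, 478]) cube([45, 45, 151]);
translate([466, 0, 478]) cube([45, 45, 151]);


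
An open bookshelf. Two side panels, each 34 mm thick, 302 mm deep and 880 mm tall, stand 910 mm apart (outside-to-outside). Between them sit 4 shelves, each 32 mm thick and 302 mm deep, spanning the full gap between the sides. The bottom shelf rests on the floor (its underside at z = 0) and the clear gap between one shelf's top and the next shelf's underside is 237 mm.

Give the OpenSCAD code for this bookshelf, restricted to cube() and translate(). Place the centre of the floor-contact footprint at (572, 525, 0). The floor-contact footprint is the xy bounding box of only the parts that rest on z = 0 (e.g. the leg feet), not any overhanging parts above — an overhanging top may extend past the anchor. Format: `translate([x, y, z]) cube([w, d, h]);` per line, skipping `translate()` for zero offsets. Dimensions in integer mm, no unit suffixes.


translate([117, 374, 0]) cube([34, 302, 880]);
translate([993, 374, 0]) cube([34, 302, 880]);
translate([151, 374, 0]) cube([842, 302, 32]);
translate([151, 374, 269]) cube([842, 302, 32]);
translate([151, 374, 538]) cube([842, 302, 32]);
translate([151, 374, 807]) cube([842, 302, 32]);


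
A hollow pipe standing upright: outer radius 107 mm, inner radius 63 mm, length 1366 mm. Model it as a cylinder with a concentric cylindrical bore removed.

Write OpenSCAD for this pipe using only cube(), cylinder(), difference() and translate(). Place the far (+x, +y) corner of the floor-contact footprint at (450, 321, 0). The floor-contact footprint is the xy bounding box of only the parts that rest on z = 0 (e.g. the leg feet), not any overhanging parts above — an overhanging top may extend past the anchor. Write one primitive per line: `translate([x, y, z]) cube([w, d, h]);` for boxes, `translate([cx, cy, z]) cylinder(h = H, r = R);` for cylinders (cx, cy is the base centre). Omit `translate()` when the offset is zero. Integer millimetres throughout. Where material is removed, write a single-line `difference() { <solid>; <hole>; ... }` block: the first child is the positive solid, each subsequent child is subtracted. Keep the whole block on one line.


difference() { translate([343, 214, 0]) cylinder(h = 1366, r = 107); translate([343, 214, 0]) cylinder(h = 1366, r = 63); }


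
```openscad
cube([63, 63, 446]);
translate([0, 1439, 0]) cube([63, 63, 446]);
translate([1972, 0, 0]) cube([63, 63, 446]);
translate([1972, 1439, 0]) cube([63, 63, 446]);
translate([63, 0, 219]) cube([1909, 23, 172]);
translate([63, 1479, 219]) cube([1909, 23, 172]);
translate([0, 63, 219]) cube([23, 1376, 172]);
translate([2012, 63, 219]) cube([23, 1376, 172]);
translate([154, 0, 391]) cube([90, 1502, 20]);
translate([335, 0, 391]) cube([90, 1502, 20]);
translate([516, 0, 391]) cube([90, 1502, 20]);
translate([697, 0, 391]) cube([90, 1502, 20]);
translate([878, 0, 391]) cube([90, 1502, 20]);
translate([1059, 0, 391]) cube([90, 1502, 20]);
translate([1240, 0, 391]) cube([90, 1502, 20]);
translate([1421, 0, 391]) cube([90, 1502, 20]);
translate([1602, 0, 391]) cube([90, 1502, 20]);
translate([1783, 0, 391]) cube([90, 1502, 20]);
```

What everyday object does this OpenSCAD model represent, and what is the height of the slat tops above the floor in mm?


A bed frame. The slat-top height is 411 mm.

Four posts, four rails, and a row of slats — a bed frame. Slats sit on the rails at z = 219 + 172 = 391; with slat thickness 20, the top is 411 mm.


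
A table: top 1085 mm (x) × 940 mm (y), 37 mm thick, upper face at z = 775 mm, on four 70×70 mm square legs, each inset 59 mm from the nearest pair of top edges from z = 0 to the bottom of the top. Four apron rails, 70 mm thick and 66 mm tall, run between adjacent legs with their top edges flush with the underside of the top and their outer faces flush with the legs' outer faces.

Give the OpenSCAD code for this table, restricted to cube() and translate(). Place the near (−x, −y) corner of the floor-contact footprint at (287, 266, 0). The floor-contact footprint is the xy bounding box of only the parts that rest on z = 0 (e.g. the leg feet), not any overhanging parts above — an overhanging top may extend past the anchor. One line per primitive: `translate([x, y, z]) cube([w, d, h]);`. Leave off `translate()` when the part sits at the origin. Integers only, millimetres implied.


// leg_h = 775 - 37 = 738
// apron z = 738 - 66 = 672
translate([228, 207, 738]) cube([1085, 940, 37]);
translate([287, 266, 0]) cube([70, 70, 738]);
translate([1184, 266, 0]) cube([70, 70, 738]);
translate([287, 1018, 0]) cube([70, 70, 738]);
translate([1184, 1018, 0]) cube([70, 70, 738]);
translate([357, 266, 672]) cube([827, 70, 66]);
translate([357, 1018, 672]) cube([827, 70, 66]);
translate([287, 336, 672]) cube([70, 682, 66]);
translate([1184, 336, 672]) cube([70, 682, 66]);


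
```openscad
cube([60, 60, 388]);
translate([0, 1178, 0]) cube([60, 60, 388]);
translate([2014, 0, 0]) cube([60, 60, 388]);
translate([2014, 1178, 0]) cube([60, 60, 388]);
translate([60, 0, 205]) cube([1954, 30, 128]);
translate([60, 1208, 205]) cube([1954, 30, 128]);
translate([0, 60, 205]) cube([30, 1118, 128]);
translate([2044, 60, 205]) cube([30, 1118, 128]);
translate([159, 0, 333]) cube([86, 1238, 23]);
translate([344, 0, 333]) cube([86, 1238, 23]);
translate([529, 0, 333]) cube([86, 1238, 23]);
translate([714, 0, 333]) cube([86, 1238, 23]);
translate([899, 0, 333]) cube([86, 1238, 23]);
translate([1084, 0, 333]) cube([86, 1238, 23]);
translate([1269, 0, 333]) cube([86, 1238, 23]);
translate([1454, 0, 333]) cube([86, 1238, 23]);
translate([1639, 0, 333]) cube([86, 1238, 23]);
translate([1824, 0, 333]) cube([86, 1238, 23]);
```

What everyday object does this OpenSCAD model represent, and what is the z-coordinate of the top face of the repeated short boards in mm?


A bed frame. The slat-top height is 356 mm.

Four posts, four rails, and a row of slats — a bed frame. Slats sit on the rails at z = 205 + 128 = 333; with slat thickness 23, the top is 356 mm.


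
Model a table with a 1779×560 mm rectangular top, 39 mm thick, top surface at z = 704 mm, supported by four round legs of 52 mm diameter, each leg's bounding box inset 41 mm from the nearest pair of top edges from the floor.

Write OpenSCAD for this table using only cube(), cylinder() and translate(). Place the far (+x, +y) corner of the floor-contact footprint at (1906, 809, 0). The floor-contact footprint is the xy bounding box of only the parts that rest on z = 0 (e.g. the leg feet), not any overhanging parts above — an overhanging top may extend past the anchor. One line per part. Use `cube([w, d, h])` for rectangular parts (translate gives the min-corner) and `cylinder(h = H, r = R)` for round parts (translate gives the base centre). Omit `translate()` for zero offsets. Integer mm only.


translate([168, 290, 665]) cube([1779, 560, 39]);
translate([235, 357, 0]) cylinder(h = 665, r = 26);
translate([1880, 357, 0]) cylinder(h = 665, r = 26);
translate([235, 783, 0]) cylinder(h = 665, r = 26);
translate([1880, 783, 0]) cylinder(h = 665, r = 26);


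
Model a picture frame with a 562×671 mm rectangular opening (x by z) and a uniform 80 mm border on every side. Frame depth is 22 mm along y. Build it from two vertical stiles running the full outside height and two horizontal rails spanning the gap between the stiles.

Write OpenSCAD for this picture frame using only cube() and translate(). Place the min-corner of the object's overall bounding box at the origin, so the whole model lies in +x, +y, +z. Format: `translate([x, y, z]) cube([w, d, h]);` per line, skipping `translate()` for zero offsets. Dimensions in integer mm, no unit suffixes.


cube([80, 22, 831]);
translate([642, 0, 0]) cube([80, 22, 831]);
translate([80, 0, 0]) cube([562, 22, 80]);
translate([80, 0, 751]) cube([562, 22, 80]);


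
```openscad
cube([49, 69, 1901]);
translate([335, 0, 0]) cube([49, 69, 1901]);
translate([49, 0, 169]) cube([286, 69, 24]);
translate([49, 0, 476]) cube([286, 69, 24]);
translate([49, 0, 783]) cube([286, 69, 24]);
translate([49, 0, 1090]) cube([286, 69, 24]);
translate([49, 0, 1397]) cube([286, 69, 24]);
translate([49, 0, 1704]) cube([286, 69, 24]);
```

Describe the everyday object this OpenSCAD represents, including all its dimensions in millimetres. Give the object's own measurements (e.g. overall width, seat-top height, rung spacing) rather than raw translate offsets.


A straight ladder. Two 49×69 mm vertical rails, 1901 mm tall, stand 384 mm apart (outside-to-outside) with their front faces coplanar on the −y side. 6 rungs, each 69 mm deep and 24 mm tall, span between the inner faces of the rails, front faces flush with the rails. The lowest rung's underside is at z = 169 mm and rungs are spaced 307 mm apart (underside to underside).


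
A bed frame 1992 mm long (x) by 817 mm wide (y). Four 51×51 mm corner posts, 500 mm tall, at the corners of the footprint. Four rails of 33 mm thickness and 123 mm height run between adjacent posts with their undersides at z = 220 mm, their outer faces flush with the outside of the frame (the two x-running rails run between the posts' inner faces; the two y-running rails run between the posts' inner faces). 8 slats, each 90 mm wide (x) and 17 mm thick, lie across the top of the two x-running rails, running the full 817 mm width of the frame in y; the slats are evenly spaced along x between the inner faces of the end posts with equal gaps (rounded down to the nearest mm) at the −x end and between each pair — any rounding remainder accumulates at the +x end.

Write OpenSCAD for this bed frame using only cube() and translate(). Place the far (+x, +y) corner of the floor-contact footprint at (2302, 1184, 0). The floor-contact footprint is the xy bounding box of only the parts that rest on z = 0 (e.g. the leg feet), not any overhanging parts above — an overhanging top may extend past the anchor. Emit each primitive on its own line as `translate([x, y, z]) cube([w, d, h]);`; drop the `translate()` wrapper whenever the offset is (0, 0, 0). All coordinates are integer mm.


translate([310, 367, 0]) cube([51, 51, 500]);
translate([310, 1133, 0]) cube([51, 51, 500]);
translate([2251, 367, 0]) cube([51, 51, 500]);
translate([2251, 1133, 0]) cube([51, 51, 500]);
translate([361, 367, 220]) cube([1890, 33, 123]);
translate([361, 1151, 220]) cube([1890, 33, 123]);
translate([310, 418, 220]) cube([33, 715, 123]);
translate([2269, 418, 220]) cube([33, 715, 123]);
translate([491, 367, 343]) cube([90, 817, 17]);
translate([711, 367, 343]) cube([90, 817, 17]);
translate([931, 367, 343]) cube([90, 817, 17]);
translate([1151, 367, 343]) cube([90, 817, 17]);
translate([1371, 367, 343]) cube([90, 817, 17]);
translate([1591, 367, 343]) cube([90, 817, 17]);
translate([1811, 367, 343]) cube([90, 817, 17]);
translate([2031, 367, 343]) cube([90, 817, 17]);


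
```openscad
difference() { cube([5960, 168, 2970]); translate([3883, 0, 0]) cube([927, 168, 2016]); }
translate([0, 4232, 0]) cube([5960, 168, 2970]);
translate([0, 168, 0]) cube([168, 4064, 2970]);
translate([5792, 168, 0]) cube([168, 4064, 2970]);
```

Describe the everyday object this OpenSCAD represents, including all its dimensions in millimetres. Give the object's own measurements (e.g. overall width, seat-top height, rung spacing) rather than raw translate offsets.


A single room: four walls, each 2970 mm tall and 168 mm thick, enclosing an outside footprint 5960×4400 mm (x × y), no floor or roof. The front and back walls (−y and +y sides) run the full x-width; the side walls fit between their inner faces. A door opening 927 mm wide and 2016 mm tall is cut through the front wall from the floor up, its −x edge 3883 mm from the wall's −x end.


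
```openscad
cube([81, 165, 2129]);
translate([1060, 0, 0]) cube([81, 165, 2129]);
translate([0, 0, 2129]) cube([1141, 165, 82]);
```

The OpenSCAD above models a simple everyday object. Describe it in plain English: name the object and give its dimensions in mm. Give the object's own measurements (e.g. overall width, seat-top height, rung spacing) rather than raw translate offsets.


A door frame. The clear opening is 979 mm wide and 2129 mm high. Two 81 mm wide jambs, 165 mm deep, stand either side of the opening from the floor to the top of the opening. A 82 mm thick head sits across the top of both jambs, spanning the full outside width of the frame.


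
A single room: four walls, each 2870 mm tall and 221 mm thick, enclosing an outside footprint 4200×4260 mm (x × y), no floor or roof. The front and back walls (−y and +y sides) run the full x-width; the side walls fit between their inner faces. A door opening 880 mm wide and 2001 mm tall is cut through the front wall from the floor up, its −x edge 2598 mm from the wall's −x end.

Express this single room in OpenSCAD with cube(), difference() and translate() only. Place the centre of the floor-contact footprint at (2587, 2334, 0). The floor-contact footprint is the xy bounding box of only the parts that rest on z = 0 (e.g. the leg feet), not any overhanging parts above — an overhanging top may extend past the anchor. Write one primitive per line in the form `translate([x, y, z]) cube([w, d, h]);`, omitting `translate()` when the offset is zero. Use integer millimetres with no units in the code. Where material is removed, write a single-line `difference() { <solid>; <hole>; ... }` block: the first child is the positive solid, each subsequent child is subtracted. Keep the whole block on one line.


difference() { translate([487, 204, 0]) cube([4200, 221, 2870]); translate([3085, 204, 0]) cube([880, 221, 2001]); }
translate([487, 4243, 0]) cube([4200, 221, 2870]);
translate([487, 425, 0]) cube([221, 3818, 2870]);
translate([4466, 425, 0]) cube([221, 3818, 2870]);


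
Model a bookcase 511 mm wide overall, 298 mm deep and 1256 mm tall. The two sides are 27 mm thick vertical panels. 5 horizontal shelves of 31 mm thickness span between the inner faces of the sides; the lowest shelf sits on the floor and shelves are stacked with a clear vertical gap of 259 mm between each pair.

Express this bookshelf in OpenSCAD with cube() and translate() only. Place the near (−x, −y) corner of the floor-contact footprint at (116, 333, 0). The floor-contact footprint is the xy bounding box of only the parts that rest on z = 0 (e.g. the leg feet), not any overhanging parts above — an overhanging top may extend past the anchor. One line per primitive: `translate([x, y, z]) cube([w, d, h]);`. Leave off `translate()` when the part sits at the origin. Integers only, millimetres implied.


translate([116, 333, 0]) cube([27, 298, 1256]);
translate([600, 333, 0]) cube([27, 298, 1256]);
translate([143, 333, 0]) cube([457, 298, 31]);
translate([143, 333, 290]) cube([457, 298, 31]);
translate([143, 333, 580]) cube([457, 298, 31]);
translate([143, 333, 870]) cube([457, 298, 31]);
translate([143, 333, 1160]) cube([457, 298, 31]);


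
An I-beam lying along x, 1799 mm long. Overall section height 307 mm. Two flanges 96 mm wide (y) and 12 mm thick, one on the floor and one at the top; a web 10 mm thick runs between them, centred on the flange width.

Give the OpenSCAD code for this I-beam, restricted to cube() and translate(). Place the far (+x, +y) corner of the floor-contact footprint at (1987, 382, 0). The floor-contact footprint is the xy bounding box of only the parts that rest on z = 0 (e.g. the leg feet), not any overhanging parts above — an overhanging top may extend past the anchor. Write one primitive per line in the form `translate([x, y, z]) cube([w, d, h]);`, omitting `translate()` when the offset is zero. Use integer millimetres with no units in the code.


translate([188, 286, 0]) cube([1799, 96, 12]);
translate([188, 329, 12]) cube([1799, 10, 283]);
translate([188, 286, 295]) cube([1799, 96, 12]);


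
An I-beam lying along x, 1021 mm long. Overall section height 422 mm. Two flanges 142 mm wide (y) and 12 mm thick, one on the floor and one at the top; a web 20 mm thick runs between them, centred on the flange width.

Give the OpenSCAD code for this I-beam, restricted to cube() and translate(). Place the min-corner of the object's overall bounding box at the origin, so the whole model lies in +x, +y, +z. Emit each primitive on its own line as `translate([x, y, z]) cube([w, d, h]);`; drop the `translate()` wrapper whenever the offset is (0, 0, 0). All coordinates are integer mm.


cube([1021, 142, 12]);
translate([0, 61, 12]) cube([1021, 20, 398]);
translate([0, 0, 410]) cube([1021, 142, 12]);


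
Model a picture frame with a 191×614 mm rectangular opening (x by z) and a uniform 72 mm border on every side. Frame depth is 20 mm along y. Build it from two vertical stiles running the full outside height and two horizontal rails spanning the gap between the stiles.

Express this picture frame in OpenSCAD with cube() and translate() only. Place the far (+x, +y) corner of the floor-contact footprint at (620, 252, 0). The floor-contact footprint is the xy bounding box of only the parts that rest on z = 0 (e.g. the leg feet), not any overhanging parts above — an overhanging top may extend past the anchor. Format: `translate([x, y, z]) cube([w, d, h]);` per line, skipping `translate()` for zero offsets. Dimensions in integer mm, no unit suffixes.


translate([285, 232, 0]) cube([72, 20, 758]);
translate([548, 232, 0]) cube([72, 20, 758]);
translate([357, 232, 0]) cube([191, 20, 72]);
translate([357, 232, 686]) cube([191, 20, 72]);


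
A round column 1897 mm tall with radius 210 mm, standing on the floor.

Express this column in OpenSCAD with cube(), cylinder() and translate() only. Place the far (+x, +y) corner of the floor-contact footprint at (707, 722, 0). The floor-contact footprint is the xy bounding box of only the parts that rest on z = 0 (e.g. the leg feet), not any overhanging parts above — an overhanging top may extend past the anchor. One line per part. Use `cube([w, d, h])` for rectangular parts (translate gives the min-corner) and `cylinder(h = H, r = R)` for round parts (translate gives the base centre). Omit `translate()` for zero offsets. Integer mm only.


translate([497, 512, 0]) cylinder(h = 1897, r = 210);


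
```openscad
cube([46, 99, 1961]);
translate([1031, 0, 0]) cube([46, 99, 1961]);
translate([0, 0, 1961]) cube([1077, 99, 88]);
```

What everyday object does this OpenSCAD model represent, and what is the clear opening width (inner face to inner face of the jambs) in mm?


A door frame. The clear opening width is 985 mm.

Two 1961 mm tall posts with a header on top — a door frame. The left jamb is 46 mm wide at x = 0; the right jamb starts at x = 1031. The clear opening is 1031 − 46 = 985 mm.


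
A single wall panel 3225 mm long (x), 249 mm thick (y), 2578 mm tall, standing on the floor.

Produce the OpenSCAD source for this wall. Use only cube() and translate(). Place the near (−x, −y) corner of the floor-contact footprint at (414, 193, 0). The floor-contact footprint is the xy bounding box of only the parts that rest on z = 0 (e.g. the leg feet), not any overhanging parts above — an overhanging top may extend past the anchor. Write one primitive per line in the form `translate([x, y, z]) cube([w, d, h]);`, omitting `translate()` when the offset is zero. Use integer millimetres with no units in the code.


translate([414, 193, 0]) cube([3225, 249, 2578]);


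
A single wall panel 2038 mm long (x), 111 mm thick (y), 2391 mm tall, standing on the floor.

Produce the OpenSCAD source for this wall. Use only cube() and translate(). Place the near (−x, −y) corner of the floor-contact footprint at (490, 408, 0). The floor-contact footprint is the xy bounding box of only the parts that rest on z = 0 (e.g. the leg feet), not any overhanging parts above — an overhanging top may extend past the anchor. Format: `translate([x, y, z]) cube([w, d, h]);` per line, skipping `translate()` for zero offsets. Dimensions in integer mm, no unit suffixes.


translate([490, 408, 0]) cube([2038, 111, 2391]);


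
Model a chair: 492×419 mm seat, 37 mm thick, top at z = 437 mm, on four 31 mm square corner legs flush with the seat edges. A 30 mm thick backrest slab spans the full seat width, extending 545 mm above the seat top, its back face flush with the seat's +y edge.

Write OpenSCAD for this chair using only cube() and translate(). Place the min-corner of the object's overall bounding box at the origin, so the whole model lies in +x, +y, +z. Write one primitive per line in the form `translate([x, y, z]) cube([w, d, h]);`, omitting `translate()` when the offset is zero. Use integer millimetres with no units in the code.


translate([0, 0, 400]) cube([492, 419, 37]);
cube([31, 31, 400]);
translate([461, 0, 0]) cube([31, 31, 400]);
translate([0, 388, 0]) cube([31, 31, 400]);
translate([461, 388, 0]) cube([31, 31, 400]);
translate([0, 389, 437]) cube([492, 30, 545]);


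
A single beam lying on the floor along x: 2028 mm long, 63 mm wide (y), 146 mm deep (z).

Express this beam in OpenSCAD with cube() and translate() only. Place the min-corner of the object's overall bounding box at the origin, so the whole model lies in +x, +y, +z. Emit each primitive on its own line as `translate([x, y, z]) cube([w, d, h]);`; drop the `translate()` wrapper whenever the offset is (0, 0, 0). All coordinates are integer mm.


cube([2028, 63, 146]);


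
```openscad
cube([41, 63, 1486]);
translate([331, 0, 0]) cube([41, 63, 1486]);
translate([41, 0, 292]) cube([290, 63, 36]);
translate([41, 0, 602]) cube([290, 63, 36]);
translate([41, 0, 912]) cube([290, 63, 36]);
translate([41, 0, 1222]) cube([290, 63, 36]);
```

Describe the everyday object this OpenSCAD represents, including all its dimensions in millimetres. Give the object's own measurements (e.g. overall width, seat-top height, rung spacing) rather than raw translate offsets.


A straight ladder. Two 41×63 mm vertical rails, 1486 mm tall, stand 372 mm apart (outside-to-outside) with their front faces coplanar on the −y side. 4 rungs, each 63 mm deep and 36 mm tall, span between the inner faces of the rails, front faces flush with the rails. The lowest rung's underside is at z = 292 mm and rungs are spaced 310 mm apart (underside to underside).


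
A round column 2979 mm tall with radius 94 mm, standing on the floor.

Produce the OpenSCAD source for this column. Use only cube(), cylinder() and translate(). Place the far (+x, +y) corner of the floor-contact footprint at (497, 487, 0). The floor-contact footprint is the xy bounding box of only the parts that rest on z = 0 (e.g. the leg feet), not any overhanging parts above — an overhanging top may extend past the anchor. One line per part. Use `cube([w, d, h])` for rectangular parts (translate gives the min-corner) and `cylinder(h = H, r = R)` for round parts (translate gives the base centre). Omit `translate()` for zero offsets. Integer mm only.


translate([403, 393, 0]) cylinder(h = 2979, r = 94);


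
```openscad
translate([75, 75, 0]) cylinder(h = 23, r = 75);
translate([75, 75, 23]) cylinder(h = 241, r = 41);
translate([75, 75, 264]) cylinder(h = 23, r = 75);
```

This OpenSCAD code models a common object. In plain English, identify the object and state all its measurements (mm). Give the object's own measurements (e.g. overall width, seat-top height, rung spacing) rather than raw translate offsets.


A spool: two coaxial disc flanges of radius 75 mm and thickness 23 mm, joined by a core cylinder of radius 41 mm and height 241 mm. The lower flange rests on z = 0 and the three cylinders share a vertical axis.


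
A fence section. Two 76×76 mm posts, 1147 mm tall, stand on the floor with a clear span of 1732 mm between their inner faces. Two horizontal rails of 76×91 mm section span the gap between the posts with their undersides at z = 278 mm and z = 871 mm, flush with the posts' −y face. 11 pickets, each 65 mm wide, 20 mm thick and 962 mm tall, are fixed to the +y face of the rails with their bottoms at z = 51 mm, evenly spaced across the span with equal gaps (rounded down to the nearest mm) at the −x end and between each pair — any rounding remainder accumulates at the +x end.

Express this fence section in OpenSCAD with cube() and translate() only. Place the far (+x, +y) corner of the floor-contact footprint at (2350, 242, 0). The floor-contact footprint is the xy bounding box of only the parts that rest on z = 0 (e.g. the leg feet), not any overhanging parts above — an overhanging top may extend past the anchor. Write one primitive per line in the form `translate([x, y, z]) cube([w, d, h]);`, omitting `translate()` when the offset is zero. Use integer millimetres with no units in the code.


translate([466, 166, 0]) cube([76, 76, 1147]);
translate([2274, 166, 0]) cube([76, 76, 1147]);
translate([542, 166, 278]) cube([1732, 76, 91]);
translate([542, 166, 871]) cube([1732, 76, 91]);
translate([626, 242, 51]) cube([65, 20, 962]);
translate([775, 242, 51]) cube([65, 20, 962]);
translate([924, 242, 51]) cube([65, 20, 962]);
translate([1073, 242, 51]) cube([65, 20, 962]);
translate([1222, 242, 51]) cube([65, 20, 962]);
translate([1371, 242, 51]) cube([65, 20, 962]);
translate([1520, 242, 51]) cube([65, 20, 962]);
translate([1669, 242, 51]) cube([65, 20, 962]);
translate([1818, 242, 51]) cube([65, 20, 962]);
translate([1967, 242, 51]) cube([65, 20, 962]);
translate([2116, 242, 51]) cube([65, 20, 962]);


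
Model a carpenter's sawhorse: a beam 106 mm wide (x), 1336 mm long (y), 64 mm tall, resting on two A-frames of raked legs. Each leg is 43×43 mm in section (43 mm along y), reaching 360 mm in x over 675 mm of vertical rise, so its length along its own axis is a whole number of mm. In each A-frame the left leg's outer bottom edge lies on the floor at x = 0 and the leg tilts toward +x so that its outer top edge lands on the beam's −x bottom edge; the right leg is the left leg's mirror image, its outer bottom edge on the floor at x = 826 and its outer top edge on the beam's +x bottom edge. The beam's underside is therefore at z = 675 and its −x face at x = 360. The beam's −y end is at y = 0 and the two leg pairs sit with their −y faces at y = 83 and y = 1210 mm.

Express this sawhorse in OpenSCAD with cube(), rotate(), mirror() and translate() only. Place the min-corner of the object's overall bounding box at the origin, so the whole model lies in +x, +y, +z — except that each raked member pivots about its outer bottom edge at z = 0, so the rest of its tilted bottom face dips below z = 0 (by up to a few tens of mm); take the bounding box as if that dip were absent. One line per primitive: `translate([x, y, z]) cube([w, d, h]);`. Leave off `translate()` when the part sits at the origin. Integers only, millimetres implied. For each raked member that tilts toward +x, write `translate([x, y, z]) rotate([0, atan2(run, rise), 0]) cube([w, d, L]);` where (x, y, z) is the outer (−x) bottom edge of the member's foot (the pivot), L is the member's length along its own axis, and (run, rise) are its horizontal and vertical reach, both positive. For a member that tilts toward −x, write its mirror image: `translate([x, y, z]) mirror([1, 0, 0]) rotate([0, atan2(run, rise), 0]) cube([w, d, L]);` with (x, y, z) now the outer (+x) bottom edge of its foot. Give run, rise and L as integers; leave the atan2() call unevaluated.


translate([360, 0, 675]) cube([106, 1336, 64]);
translate([0, 83, 0]) rotate([0, atan2(360, 675), 0]) cube([43, 43, 765]);
translate([826, 83, 0]) mirror([1, 0, 0]) rotate([0, atan2(360, 675), 0]) cube([43, 43, 765]);
translate([0, 1210, 0]) rotate([0, atan2(360, 675), 0]) cube([43, 43, 765]);
translate([826, 1210, 0]) mirror([1, 0, 0]) rotate([0, atan2(360, 675), 0]) cube([43, 43, 765]);


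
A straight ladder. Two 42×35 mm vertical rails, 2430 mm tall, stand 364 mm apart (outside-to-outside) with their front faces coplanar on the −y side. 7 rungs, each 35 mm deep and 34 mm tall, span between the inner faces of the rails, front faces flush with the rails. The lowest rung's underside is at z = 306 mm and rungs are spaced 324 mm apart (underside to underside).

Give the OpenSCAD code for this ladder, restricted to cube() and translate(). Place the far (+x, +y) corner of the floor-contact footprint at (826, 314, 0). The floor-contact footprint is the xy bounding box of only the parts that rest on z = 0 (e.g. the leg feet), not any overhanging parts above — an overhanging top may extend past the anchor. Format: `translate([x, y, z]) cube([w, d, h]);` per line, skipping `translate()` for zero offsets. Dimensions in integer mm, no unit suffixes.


translate([462, 279, 0]) cube([42, 35, 2430]);
translate([784, 279, 0]) cube([42, 35, 2430]);
translate([504, 279, 306]) cube([280, 35, 34]);
translate([504, 279, 630]) cube([280, 35, 34]);
translate([504, 279, 954]) cube([280, 35, 34]);
translate([504, 279, 1278]) cube([280, 35, 34]);
translate([504, 279, 1602]) cube([280, 35, 34]);
translate([504, 279, 1926]) cube([280, 35, 34]);
translate([504, 279, 2250]) cube([280, 35, 34]);


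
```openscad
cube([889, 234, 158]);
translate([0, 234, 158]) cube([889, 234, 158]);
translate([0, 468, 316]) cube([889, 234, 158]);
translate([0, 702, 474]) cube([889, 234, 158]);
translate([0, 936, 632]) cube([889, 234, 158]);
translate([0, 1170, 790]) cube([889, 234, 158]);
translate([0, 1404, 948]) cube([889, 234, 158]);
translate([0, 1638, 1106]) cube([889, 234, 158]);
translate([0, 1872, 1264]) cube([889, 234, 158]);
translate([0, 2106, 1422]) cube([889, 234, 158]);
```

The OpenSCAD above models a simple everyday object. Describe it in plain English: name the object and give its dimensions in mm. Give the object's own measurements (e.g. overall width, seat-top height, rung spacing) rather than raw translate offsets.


A straight staircase of 10 solid steps. Each step is 889 mm wide (x), 234 mm deep (y, the going) and 158 mm tall (the rise). The first step rests on the floor; each subsequent step sits one going further in +y and one rise higher in +z, directly behind and above the previous step with no overlap.


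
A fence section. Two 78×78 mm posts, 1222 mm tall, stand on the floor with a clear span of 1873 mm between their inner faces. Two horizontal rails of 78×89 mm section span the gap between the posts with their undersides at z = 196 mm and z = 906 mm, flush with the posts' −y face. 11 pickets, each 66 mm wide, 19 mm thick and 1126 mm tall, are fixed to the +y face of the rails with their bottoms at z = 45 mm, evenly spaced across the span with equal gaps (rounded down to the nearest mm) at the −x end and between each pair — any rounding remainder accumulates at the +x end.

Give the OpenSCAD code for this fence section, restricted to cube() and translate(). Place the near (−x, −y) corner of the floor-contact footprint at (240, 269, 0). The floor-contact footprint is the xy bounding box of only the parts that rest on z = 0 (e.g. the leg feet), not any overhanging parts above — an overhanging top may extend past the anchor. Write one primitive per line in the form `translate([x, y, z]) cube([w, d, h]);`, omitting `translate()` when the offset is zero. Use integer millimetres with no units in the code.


translate([240, 269, 0]) cube([78, 78, 1222]);
translate([2191, 269, 0]) cube([78, 78, 1222]);
translate([318, 269, 196]) cube([1873, 78, 89]);
translate([318, 269, 906]) cube([1873, 78, 89]);
translate([413, 347, 45]) cube([66, 19, 1126]);
translate([574, 347, 45]) cube([66, 19, 1126]);
translate([735, 347, 45]) cube([66, 19, 1126]);
translate([896, 347, 45]) cube([66, 19, 1126]);
translate([1057, 347, 45]) cube([66, 19, 1126]);
translate([1218, 347, 45]) cube([66, 19, 1126]);
translate([1379, 347, 45]) cube([66, 19, 1126]);
translate([1540, 347, 45]) cube([66, 19, 1126]);
translate([1701, 347, 45]) cube([66, 19, 1126]);
translate([1862, 347, 45]) cube([66, 19, 1126]);
translate([2023, 347, 45]) cube([66, 19, 1126]);


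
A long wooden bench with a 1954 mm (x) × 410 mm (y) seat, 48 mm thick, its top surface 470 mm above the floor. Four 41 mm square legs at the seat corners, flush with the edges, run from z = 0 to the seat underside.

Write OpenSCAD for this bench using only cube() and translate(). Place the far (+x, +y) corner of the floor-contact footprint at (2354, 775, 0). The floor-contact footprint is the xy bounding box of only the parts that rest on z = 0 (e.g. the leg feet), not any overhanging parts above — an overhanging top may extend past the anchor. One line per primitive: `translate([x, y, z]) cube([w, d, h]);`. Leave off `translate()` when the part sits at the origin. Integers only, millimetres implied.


// leg_h = 470 − 48 = 422
translate([400, 365, 422]) cube([1954, 410, 48]);
translate([400, 365, 0]) cube([41, 41, 422]);
translate([400, 734, 0]) cube([41, 41, 422]);
translate([2313, 365, 0]) cube([41, 41, 422]);
translate([2313, 734, 0]) cube([41, 41, 422]);


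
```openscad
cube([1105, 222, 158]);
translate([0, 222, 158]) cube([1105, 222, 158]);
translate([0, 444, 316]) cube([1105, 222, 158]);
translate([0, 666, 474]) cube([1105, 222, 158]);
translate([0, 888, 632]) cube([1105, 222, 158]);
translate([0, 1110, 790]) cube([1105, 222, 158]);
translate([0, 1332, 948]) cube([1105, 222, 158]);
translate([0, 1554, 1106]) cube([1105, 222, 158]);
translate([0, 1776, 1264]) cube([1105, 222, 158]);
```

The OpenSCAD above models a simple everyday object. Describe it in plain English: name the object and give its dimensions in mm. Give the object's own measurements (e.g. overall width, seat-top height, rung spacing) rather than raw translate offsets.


A straight staircase of 9 solid steps. Each step is 1105 mm wide (x), 222 mm deep (y, the going) and 158 mm tall (the rise). The first step rests on the floor; each subsequent step sits one going further in +y and one rise higher in +z, directly behind and above the previous step with no overlap.
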